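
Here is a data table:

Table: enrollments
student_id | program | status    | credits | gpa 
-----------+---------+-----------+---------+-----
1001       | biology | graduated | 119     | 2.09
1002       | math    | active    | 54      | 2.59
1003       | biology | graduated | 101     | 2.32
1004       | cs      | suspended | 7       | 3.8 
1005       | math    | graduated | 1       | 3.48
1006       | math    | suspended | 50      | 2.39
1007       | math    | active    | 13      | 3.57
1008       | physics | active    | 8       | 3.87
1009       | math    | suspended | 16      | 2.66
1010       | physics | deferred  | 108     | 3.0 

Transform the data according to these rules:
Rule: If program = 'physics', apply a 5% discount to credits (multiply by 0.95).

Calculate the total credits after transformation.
471.2

Step 1: Records with program = 'physics' have total credits = 116
Step 2: Apply multiplier: 116 × 0.95 = 110.2
Step 3: Other records total: 361
Step 4: Final sum = 110.2 + 361 = 471.2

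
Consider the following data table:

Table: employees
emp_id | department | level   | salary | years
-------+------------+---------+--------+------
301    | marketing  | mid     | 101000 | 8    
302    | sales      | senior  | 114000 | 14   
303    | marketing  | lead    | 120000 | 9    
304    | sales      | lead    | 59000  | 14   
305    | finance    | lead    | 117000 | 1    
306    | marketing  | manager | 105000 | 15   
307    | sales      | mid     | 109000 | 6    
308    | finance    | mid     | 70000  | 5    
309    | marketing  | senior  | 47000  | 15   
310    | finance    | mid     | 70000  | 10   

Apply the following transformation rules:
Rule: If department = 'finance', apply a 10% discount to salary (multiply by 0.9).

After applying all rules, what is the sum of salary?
886300.0

Step 1: Records with department = 'finance' have total salary = 257000
Step 2: Apply multiplier: 257000 × 0.9 = 231300.0
Step 3: Other records total: 655000
Step 4: Final sum = 231300.0 + 655000 = 886300.0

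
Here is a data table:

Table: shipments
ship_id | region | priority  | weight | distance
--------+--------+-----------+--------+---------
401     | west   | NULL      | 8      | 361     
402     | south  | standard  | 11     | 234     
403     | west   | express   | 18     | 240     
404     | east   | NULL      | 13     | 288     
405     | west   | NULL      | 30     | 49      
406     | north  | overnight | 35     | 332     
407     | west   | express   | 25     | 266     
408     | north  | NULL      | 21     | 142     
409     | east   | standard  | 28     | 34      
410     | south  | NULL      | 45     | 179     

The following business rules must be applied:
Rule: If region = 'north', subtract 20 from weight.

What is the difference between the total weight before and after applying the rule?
40

Step 1: Original sum of weight = 234
Step 2: 2 records have region = 'north'
Step 3: Each affected record changes by -20
Step 4: Total change = 2 × -20 = -40
Step 5: New sum = 234 + -40 = 194
Step 6: Difference = |194 - 234| = 40
        (Sum decreased by 40)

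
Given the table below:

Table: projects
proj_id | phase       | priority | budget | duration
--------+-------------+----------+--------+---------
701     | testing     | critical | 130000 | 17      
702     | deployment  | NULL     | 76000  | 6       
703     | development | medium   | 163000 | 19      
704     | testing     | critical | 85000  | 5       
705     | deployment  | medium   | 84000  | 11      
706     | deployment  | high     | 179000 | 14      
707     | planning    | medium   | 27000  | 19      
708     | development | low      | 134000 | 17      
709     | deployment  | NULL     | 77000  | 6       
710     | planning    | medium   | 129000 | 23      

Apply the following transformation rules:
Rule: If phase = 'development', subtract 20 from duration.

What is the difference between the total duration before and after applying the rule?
40

Step 1: Original sum of duration = 137
Step 2: 2 records have phase = 'development'
Step 3: Each affected record changes by -20
Step 4: Total change = 2 × -20 = -40
Step 5: New sum = 137 + -40 = 97
Step 6: Difference = |97 - 137| = 40
        (Sum decreased by 40)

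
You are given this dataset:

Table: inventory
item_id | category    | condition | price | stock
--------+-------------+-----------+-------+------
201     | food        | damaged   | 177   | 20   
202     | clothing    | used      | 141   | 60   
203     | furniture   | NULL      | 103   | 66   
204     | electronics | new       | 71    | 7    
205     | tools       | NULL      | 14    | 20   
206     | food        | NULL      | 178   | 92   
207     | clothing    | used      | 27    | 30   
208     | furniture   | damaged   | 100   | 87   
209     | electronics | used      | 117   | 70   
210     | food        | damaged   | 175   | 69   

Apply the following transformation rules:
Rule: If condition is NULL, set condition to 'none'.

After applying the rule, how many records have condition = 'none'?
3

Step 1: Count records where condition IS NULL
Step 2: Found 3 records with NULL condition
Step 3: These records will have condition set to 'none'
Step 4: Records already having condition = 'none': 0
Step 5: Answer: 3 + 0 = 3 records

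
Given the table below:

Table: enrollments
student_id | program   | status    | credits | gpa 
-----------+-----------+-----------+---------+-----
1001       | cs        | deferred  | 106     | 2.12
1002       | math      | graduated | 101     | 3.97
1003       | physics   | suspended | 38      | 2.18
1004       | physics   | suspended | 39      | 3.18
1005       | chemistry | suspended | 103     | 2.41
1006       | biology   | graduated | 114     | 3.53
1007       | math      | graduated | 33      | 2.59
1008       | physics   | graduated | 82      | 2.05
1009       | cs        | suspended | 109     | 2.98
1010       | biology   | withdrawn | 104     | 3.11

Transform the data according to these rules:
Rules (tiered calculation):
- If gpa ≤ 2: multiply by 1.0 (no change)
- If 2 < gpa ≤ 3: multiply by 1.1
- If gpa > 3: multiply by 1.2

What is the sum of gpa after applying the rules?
32.31

Step 1: Tier 1 (gpa ≤ 2): 0 records, sum = 0 × 1.0 = 0.0
Step 2: Tier 2 (2 < gpa ≤ 3): 6 records, sum = 14.33 × 1.1 = 15.76
Step 3: Tier 3 (gpa > 3): 4 records, sum = 13.79 × 1.2 = 16.55
Step 4: Final sum = 0.0 + 15.76 + 16.55 = 32.31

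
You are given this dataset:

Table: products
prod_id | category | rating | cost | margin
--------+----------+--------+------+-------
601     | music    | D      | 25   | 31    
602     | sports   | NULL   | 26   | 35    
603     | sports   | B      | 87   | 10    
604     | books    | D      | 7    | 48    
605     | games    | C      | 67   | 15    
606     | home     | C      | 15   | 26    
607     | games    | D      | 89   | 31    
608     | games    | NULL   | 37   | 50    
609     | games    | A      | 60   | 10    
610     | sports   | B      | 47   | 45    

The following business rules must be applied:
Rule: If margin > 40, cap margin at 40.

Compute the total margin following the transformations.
278

Step 1: 3 records have margin > 40
Step 2: These records originally summed to 143
Step 3: After capping: 3 × 40 = 120
Step 4: Unaffected records sum: 158
Step 5: Final sum = 120 + 158 = 278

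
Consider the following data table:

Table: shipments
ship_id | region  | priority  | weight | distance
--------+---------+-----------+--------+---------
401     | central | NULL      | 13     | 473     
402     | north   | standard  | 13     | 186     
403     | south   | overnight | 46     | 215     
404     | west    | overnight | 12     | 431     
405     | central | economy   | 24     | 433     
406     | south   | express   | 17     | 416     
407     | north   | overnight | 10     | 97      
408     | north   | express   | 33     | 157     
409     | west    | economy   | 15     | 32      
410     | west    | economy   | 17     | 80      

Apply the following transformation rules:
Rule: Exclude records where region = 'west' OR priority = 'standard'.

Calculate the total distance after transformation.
1791

Step 1: Find records where region = 'west' OR priority = 'standard'
Step 2: 4 records match, summing to 729
Step 3: Original sum: 2520
Step 4: Remaining sum = 2520 - 729 = 1791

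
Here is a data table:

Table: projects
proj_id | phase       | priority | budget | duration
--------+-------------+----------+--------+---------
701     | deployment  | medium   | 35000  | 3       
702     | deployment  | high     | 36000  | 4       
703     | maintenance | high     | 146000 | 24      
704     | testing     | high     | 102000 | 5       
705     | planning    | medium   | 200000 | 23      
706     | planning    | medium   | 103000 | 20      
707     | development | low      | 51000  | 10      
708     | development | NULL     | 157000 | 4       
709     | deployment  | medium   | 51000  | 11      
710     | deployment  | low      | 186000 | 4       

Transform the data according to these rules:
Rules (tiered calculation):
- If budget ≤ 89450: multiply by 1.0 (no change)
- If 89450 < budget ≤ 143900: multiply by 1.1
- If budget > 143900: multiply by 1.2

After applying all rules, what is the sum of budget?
1225300.0

Step 1: Tier 1 (budget ≤ 89450): 4 records, sum = 173000 × 1.0 = 173000.0
Step 2: Tier 2 (89450 < budget ≤ 143900): 2 records, sum = 205000 × 1.1 = 225500.0
Step 3: Tier 3 (budget > 143900): 4 records, sum = 689000 × 1.2 = 826800.0
Step 4: Final sum = 173000.0 + 225500.0 + 826800.0 = 1225300.0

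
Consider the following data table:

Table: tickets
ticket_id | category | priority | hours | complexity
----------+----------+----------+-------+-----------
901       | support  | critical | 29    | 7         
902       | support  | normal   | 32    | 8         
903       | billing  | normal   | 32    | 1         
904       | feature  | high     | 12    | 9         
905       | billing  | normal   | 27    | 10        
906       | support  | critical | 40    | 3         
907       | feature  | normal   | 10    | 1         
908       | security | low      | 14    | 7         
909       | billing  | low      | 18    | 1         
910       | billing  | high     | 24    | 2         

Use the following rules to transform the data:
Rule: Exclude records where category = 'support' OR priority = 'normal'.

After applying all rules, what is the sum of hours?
68

Step 1: Find records where category = 'support' OR priority = 'normal'
Step 2: 6 records match, summing to 170
Step 3: Original sum: 238
Step 4: Remaining sum = 238 - 170 = 68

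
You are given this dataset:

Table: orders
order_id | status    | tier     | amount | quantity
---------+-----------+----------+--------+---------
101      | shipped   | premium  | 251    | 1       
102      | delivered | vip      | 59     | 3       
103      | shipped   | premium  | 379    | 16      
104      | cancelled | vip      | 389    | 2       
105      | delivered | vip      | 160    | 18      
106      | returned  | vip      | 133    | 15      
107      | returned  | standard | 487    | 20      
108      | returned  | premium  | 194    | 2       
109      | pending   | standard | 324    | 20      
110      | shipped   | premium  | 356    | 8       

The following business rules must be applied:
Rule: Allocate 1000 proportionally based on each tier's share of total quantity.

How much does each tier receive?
premium: 257.14, standard: 380.95, vip: 361.9

Step 1: Calculate total quantity = 105
Step 2: Calculate each tier's proportion:
  premium: 27/105 = 25.71% → 257.14
  standard: 40/105 = 38.10% → 380.95
  vip: 38/105 = 36.19% → 361.9
Step 3: Verify: sum of allocations ≈ 1000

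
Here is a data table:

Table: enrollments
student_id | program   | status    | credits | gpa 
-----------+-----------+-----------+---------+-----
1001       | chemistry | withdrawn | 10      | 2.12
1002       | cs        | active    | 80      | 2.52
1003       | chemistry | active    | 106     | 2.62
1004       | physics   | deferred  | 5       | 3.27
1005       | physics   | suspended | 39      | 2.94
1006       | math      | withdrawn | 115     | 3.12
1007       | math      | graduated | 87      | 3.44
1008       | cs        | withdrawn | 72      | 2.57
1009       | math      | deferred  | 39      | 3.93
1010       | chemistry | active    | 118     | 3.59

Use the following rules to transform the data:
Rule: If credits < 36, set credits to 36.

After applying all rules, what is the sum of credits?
728

Step 1: 2 records have credits < 36
Step 2: These records originally summed to 15
Step 3: After setting to minimum: 2 × 36 = 72
Step 4: Unaffected records sum: 656
Step 5: Final sum = 72 + 656 = 728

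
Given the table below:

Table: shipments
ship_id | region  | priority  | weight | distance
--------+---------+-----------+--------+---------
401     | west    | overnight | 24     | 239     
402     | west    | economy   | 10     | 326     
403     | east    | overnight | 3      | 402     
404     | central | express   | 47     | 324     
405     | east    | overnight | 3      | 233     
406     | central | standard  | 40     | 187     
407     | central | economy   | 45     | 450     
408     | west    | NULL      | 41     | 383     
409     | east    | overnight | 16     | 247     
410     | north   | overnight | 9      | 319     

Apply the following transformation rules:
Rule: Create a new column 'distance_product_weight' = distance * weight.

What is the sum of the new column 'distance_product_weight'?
76385

Step 1: For each record, compute distance * weight
Example calculations:
  239 * 24 = 5736
  326 * 10 = 3260
  402 * 3 = 1206
  ...
Step 2: Sum all derived values
Step 3: Total = 76385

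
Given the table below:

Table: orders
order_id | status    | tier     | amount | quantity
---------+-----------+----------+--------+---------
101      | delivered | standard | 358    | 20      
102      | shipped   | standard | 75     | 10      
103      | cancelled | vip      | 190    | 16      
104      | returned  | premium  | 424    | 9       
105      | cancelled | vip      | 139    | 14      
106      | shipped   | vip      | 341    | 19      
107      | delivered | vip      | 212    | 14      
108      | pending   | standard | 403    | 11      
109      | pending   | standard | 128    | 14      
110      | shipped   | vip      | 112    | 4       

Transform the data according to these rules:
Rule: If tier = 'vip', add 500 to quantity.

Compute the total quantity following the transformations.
2631

Step 1: Count records where tier = 'vip': 5
Step 2: Total bonus added: 5 × 500 = 2500
Step 3: Original sum of quantity: 131
Step 4: Final sum = 131 + 2500 = 2631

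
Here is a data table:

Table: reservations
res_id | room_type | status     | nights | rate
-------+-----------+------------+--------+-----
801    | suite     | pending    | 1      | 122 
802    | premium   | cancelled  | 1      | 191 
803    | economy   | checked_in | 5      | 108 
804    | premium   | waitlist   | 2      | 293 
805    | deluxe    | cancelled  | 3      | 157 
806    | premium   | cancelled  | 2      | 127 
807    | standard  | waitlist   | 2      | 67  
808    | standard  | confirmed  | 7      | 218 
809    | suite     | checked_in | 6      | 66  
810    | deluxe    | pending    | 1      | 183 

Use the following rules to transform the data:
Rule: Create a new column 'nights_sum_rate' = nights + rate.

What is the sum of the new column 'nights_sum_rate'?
1562

Step 1: For each record, compute nights + rate
Example calculations:
  1 + 122 = 123
  1 + 191 = 192
  5 + 108 = 113
  ...
Step 2: Sum all derived values
Step 3: Total = 1562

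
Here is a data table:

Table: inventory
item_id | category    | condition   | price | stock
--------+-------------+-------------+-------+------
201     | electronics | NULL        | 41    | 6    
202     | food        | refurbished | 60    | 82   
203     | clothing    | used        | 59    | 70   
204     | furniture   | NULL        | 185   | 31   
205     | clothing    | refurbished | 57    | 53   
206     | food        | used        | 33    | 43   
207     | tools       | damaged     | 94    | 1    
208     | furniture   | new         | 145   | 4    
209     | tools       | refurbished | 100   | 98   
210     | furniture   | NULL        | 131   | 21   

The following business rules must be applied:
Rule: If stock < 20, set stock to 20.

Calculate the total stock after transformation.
458

Step 1: 3 records have stock < 20
Step 2: These records originally summed to 11
Step 3: After setting to minimum: 3 × 20 = 60
Step 4: Unaffected records sum: 398
Step 5: Final sum = 60 + 398 = 458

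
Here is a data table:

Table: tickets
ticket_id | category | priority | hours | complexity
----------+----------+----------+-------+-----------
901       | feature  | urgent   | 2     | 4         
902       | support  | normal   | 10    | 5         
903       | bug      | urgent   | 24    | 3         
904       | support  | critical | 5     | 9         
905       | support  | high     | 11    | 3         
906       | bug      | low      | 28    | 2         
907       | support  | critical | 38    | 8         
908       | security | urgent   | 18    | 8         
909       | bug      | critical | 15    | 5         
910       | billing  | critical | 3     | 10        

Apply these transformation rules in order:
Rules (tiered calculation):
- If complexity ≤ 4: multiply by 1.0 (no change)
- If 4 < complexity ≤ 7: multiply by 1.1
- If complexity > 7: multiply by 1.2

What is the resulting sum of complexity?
65.0

Step 1: Tier 1 (complexity ≤ 4): 4 records, sum = 12 × 1.0 = 12.0
Step 2: Tier 2 (4 < complexity ≤ 7): 2 records, sum = 10 × 1.1 = 11.0
Step 3: Tier 3 (complexity > 7): 4 records, sum = 35 × 1.2 = 42.0
Step 4: Final sum = 12.0 + 11.0 + 42.0 = 65.0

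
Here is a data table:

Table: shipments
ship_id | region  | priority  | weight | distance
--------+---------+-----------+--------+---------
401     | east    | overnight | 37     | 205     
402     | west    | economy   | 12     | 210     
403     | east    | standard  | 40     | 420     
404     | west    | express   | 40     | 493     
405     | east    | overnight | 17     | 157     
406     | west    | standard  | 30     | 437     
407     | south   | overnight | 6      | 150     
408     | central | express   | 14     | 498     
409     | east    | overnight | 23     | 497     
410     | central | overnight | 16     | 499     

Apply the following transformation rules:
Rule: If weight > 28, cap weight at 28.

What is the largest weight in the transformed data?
28

Step 1: Original maximum weight = 40
Step 2: Apply cap at 28
Step 3: 4 records had weight > 28 and were capped
Step 4: Maximum after transformation = 28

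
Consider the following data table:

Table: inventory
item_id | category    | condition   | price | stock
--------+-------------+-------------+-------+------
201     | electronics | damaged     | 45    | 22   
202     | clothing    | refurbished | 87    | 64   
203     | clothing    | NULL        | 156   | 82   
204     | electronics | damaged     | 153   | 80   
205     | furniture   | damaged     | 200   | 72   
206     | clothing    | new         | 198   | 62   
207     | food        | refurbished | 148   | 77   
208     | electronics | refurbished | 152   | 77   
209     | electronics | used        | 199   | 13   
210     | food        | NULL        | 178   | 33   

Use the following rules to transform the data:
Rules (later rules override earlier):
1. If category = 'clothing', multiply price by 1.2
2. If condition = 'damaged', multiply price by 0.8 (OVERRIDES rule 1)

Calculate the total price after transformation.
1524.6

Step 1: Rule 2 takes priority for records with condition = 'damaged'
  - 3 records: 398 × 0.8 = 318.4
Step 2: Rule 1 applies to remaining records with category = 'clothing'
  - 3 records: 441 × 1.2 = 529.2
Step 3: Other records unchanged: 677
Step 4: Final sum = 318.4 + 529.2 + 677 = 1524.6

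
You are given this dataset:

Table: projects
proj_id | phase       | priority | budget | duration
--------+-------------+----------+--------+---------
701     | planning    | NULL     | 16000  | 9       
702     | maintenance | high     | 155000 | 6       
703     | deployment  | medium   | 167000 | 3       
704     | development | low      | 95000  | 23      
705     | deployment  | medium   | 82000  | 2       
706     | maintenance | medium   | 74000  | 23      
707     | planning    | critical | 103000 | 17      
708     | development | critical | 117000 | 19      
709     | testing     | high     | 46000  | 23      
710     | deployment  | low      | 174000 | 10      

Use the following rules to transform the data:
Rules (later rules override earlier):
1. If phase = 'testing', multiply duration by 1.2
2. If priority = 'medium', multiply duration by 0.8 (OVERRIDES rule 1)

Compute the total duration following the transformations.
134.0

Step 1: Rule 2 takes priority for records with priority = 'medium'
  - 3 records: 28 × 0.8 = 22.4
Step 2: Rule 1 applies to remaining records with phase = 'testing'
  - 1 records: 23 × 1.2 = 27.6
Step 3: Other records unchanged: 84
Step 4: Final sum = 22.4 + 27.6 + 84 = 134.0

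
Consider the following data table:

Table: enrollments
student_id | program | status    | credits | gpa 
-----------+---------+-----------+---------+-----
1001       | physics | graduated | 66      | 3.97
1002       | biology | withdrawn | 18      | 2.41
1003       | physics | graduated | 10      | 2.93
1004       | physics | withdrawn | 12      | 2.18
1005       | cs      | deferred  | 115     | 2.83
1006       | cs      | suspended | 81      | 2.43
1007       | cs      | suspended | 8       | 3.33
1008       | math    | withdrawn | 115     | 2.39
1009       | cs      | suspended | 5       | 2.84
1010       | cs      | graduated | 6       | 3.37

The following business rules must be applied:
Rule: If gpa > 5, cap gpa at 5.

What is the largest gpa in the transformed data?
3.97

Step 1: Original maximum gpa = 3.97
Step 2: Check cap of 5 against maximum
Step 3: No records exceed the cap (max 3.97 <= cap 5), so no capping applies
Step 4: Maximum after transformation = 3.97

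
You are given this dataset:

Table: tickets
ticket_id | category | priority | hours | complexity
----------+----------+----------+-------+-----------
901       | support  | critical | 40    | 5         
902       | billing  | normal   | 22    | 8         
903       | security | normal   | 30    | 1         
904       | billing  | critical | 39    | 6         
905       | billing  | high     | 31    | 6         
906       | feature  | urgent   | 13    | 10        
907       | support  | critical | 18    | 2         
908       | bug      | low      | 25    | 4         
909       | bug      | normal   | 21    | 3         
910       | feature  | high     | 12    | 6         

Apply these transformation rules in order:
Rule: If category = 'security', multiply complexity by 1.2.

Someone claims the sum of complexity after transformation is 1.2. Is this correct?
No, the correct result is 51.2.

Step 1: Calculate the correct sum after transformation
Step 2: Apply multiplier 1.2 to records where category = 'security'
Step 3: Correct result = 51.2
Step 4: Claimed result = 1.2
Step 5: 51.2 ≠ 1.2
Conclusion: The claimed result is incorrect. The correct answer is 51.2.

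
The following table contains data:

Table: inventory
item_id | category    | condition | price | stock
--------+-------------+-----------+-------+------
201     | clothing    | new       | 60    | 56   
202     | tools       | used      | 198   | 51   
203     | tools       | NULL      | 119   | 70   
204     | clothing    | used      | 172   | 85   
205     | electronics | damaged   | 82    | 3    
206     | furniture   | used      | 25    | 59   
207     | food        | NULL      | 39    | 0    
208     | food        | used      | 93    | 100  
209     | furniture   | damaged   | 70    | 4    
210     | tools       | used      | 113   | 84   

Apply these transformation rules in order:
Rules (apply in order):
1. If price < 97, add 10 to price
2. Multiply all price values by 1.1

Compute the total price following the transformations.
1134.1

Step 1: Apply Rule 1 - Add 10 to records with price < 97
  - 6 records affected: 369 + (6 × 10) = 429
  - Unaffected records: 602
  - Sum after Rule 1: 1031
Step 2: Apply Rule 2 - Multiply all by 1.1
  - 1031 × 1.1 = 1134.1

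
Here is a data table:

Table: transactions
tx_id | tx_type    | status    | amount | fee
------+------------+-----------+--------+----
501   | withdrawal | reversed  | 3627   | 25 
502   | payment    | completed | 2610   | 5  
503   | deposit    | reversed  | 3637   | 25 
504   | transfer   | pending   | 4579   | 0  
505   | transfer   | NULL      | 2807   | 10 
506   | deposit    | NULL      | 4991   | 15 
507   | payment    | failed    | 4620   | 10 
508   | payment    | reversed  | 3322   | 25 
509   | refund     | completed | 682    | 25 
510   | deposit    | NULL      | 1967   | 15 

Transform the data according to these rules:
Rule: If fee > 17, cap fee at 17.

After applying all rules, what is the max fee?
17

Step 1: Original maximum fee = 25
Step 2: Apply cap at 17
Step 3: 4 records had fee > 17 and were capped
Step 4: Maximum after transformation = 17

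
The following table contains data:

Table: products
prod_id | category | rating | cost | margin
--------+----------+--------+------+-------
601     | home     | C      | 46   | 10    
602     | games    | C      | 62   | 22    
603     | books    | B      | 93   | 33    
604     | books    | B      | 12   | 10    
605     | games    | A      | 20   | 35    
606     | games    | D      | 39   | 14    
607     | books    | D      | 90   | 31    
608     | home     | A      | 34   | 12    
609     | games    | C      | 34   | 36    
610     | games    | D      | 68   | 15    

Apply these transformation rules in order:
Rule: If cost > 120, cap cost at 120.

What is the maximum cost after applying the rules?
93

Step 1: Original maximum cost = 93
Step 2: Check cap of 120 against maximum
Step 3: No records exceed the cap (max 93 <= cap 120), so no capping applies
Step 4: Maximum after transformation = 93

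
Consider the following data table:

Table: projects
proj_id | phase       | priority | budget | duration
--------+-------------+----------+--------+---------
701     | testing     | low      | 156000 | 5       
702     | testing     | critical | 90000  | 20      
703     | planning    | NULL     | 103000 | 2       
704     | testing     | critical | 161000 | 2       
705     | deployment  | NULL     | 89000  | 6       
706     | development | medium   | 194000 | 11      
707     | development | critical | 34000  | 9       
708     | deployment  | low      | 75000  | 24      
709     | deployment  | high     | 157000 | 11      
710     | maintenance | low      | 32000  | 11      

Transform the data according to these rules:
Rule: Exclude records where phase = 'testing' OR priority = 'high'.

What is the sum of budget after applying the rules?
527000

Step 1: Find records where phase = 'testing' OR priority = 'high'
Step 2: 4 records match, summing to 564000
Step 3: Original sum: 1091000
Step 4: Remaining sum = 1091000 - 564000 = 527000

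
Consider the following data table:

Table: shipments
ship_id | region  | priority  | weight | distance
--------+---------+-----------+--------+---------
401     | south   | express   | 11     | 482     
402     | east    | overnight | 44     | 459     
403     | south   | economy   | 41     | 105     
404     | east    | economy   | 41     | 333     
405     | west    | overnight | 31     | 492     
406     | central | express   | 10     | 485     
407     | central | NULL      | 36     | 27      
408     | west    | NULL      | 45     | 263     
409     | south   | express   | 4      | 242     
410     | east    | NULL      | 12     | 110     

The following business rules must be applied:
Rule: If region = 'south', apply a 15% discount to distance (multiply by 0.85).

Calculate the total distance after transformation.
2873.65

Step 1: Records with region = 'south' have total distance = 829
Step 2: Apply multiplier: 829 × 0.85 = 704.65
Step 3: Other records total: 2169
Step 4: Final sum = 704.65 + 2169 = 2873.65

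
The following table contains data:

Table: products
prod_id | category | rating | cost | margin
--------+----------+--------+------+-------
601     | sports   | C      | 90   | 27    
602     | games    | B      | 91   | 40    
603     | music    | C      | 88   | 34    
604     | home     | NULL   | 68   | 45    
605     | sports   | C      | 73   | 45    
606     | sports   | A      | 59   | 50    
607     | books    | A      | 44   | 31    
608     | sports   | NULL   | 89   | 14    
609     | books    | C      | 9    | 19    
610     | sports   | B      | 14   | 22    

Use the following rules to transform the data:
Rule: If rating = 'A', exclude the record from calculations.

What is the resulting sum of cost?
522

Step 1: Identify records where rating = 'A'
Step 2: The excluded records sum to 103
Step 3: Original total cost = 625
Step 4: Remaining total = 625 - 103 = 522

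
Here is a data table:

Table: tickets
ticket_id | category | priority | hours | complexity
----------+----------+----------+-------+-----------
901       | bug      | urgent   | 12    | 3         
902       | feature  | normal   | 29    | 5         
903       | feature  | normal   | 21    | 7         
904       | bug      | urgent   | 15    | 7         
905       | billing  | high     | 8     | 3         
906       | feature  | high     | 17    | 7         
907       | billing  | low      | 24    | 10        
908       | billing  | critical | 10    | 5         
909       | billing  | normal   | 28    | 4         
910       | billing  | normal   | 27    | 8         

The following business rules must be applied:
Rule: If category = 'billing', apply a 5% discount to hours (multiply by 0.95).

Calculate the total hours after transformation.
186.15

Step 1: Records with category = 'billing' have total hours = 97
Step 2: Apply multiplier: 97 × 0.95 = 92.15
Step 3: Other records total: 94
Step 4: Final sum = 92.15 + 94 = 186.15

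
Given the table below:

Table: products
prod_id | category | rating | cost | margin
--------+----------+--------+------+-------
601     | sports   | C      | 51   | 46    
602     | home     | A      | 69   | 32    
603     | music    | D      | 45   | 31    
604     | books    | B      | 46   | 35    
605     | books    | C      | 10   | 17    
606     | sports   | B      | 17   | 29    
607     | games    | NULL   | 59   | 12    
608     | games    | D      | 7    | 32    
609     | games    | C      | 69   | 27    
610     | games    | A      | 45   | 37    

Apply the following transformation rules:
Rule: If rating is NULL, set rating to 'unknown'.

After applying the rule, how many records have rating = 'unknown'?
1

Step 1: Count records where rating IS NULL
Step 2: Found 1 records with NULL rating
Step 3: These records will have rating set to 'unknown'
Step 4: Records already having rating = 'unknown': 0
Step 5: Answer: 1 + 0 = 1 records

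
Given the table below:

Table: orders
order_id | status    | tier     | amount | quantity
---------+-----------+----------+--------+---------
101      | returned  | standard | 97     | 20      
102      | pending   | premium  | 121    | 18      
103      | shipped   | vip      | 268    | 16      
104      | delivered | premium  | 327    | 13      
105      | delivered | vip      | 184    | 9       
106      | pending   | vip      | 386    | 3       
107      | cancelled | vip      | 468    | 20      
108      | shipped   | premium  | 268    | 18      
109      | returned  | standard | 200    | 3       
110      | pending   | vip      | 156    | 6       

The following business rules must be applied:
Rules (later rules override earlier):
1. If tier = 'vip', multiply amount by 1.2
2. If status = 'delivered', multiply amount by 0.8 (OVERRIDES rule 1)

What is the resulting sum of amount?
2628.4

Step 1: Rule 2 takes priority for records with status = 'delivered'
  - 2 records: 511 × 0.8 = 408.8
Step 2: Rule 1 applies to remaining records with tier = 'vip'
  - 4 records: 1278 × 1.2 = 1533.6
Step 3: Other records unchanged: 686
Step 4: Final sum = 408.8 + 1533.6 + 686 = 2628.4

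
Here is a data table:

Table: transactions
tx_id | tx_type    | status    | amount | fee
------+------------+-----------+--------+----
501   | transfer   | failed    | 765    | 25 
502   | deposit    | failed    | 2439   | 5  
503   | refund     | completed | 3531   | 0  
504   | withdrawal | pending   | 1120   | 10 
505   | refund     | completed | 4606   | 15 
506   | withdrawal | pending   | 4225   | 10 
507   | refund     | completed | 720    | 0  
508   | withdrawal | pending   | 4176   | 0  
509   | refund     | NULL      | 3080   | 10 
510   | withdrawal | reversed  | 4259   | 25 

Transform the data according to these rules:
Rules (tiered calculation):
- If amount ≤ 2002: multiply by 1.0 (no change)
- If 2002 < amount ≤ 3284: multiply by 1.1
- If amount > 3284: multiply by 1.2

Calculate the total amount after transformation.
33632.3

Step 1: Tier 1 (amount ≤ 2002): 3 records, sum = 2605 × 1.0 = 2605.0
Step 2: Tier 2 (2002 < amount ≤ 3284): 2 records, sum = 5519 × 1.1 = 6070.9
Step 3: Tier 3 (amount > 3284): 5 records, sum = 20797 × 1.2 = 24956.4
Step 4: Final sum = 2605.0 + 6070.9 + 24956.4 = 33632.3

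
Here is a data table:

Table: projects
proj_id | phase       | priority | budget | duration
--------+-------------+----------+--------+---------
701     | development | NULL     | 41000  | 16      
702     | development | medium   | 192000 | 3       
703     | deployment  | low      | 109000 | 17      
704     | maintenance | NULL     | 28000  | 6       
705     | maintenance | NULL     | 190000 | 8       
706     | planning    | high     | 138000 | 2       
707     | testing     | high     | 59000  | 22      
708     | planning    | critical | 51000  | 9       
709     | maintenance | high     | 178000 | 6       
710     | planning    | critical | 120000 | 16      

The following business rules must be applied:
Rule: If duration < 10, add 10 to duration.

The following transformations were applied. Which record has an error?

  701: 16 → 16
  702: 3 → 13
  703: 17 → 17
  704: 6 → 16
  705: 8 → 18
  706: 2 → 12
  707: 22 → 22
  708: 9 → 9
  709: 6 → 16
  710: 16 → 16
Record 708 has an error. The correct transformed value should be 19, not 9.

Step 1: Check each record against the rule
Step 2: Record 708 has duration = 9
Step 3: Since 9 < 10, the bonus should have been applied
Step 4: Correct value = 19, but claimed value = 9
Conclusion: Record 708 has the error.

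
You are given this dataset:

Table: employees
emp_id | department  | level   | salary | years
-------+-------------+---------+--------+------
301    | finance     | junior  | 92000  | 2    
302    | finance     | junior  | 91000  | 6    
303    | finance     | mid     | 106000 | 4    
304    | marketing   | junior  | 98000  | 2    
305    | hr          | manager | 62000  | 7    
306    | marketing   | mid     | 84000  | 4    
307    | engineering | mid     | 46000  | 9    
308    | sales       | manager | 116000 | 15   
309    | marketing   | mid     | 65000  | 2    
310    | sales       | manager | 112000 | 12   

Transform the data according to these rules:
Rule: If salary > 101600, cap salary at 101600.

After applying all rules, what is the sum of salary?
842800

Step 1: 3 records have salary > 101600
Step 2: These records originally summed to 334000
Step 3: After capping: 3 × 101600 = 304800
Step 4: Unaffected records sum: 538000
Step 5: Final sum = 304800 + 538000 = 842800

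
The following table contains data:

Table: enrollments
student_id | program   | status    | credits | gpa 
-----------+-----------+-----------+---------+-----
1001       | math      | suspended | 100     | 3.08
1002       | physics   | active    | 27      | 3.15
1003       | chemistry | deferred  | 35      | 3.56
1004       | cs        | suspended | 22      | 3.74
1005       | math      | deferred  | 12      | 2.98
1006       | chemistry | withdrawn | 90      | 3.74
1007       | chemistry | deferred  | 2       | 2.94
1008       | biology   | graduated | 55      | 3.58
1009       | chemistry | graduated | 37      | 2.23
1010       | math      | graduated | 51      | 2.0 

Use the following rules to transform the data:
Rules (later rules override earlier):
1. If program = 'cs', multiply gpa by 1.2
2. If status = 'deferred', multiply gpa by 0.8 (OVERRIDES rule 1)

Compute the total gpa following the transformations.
29.85

Step 1: Rule 2 takes priority for records with status = 'deferred'
  - 3 records: 9.48 × 0.8 = 7.58
Step 2: Rule 1 applies to remaining records with program = 'cs'
  - 1 records: 3.74 × 1.2 = 4.49
Step 3: Other records unchanged: 17.78
Step 4: Final sum = 7.58 + 4.49 + 17.78 = 29.85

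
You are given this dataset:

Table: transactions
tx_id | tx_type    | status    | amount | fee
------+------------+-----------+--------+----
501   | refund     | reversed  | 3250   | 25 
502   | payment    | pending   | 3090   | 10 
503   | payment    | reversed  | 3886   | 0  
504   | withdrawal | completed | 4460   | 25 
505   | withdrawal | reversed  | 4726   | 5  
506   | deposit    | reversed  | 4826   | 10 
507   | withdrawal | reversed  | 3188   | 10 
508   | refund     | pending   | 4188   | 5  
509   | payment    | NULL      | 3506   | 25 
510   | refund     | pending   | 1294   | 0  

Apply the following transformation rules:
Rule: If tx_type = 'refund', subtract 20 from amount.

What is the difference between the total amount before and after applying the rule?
60

Step 1: Original sum of amount = 36414
Step 2: 3 records have tx_type = 'refund'
Step 3: Each affected record changes by -20
Step 4: Total change = 3 × -20 = -60
Step 5: New sum = 36414 + -60 = 36354
Step 6: Difference = |36354 - 36414| = 60
        (Sum decreased by 60)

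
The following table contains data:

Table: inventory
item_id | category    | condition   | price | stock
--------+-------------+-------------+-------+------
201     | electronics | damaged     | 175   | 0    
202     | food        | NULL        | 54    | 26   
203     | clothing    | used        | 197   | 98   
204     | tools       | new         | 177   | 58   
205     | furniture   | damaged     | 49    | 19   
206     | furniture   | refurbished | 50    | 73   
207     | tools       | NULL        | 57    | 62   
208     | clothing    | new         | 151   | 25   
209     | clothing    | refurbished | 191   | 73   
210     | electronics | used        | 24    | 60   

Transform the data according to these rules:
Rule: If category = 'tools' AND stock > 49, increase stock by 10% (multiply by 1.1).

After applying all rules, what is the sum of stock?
506.0

Step 1: Find records where category = 'tools' AND stock > 49
Step 2: 2 records match, summing to 120
Step 3: After multiplier: 120 × 1.1 = 132.0
Step 4: Unaffected records sum: 374
Step 5: Final sum = 132.0 + 374 = 506.0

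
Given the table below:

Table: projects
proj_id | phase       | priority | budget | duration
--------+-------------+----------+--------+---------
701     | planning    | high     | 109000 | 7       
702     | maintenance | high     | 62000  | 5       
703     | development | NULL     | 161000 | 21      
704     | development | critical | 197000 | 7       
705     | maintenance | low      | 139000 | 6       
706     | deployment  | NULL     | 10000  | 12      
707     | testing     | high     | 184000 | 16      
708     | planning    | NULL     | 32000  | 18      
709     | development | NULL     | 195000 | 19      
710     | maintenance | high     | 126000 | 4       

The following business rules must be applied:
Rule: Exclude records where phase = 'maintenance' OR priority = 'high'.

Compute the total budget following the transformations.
595000

Step 1: Find records where phase = 'maintenance' OR priority = 'high'
Step 2: 5 records match, summing to 620000
Step 3: Original sum: 1215000
Step 4: Remaining sum = 1215000 - 620000 = 595000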